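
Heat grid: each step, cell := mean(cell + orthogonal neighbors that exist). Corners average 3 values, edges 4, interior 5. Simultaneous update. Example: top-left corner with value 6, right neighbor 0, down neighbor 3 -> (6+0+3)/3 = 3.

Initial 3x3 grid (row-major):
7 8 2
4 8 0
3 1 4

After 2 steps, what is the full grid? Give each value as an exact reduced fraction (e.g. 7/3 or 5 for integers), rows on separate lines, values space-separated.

After step 1:
  19/3 25/4 10/3
  11/2 21/5 7/2
  8/3 4 5/3
After step 2:
  217/36 1207/240 157/36
  187/40 469/100 127/40
  73/18 47/15 55/18

Answer: 217/36 1207/240 157/36
187/40 469/100 127/40
73/18 47/15 55/18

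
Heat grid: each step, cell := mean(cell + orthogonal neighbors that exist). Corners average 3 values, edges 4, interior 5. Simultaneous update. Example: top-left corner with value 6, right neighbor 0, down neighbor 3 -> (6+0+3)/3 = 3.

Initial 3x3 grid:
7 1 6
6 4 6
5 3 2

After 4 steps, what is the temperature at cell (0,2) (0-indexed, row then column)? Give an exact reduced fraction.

Answer: 14101/3240

Derivation:
Step 1: cell (0,2) = 13/3
Step 2: cell (0,2) = 40/9
Step 3: cell (0,2) = 233/54
Step 4: cell (0,2) = 14101/3240
Full grid after step 4:
  29857/6480 128251/28800 14101/3240
  389153/86400 39409/9000 121201/28800
  7153/1620 365303/86400 26797/6480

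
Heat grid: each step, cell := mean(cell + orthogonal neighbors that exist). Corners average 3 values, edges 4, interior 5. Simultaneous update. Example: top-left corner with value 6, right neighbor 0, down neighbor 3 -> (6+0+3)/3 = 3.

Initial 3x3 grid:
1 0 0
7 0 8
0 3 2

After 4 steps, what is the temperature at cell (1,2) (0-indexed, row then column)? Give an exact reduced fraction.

Step 1: cell (1,2) = 5/2
Step 2: cell (1,2) = 131/40
Step 3: cell (1,2) = 1939/800
Step 4: cell (1,2) = 127433/48000
Full grid after step 4:
  274607/129600 2020919/864000 293657/129600
  88981/36000 4384/1875 127433/48000
  319207/129600 2367919/864000 343057/129600

Answer: 127433/48000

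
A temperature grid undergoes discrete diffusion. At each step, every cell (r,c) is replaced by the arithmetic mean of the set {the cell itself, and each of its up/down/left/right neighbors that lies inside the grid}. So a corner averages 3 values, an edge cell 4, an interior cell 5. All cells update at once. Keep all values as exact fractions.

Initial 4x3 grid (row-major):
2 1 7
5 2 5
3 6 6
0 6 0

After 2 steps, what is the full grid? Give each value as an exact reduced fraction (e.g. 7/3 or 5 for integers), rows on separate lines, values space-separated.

Answer: 26/9 69/20 37/9
389/120 97/25 1043/240
141/40 383/100 357/80
19/6 73/20 15/4

Derivation:
After step 1:
  8/3 3 13/3
  3 19/5 5
  7/2 23/5 17/4
  3 3 4
After step 2:
  26/9 69/20 37/9
  389/120 97/25 1043/240
  141/40 383/100 357/80
  19/6 73/20 15/4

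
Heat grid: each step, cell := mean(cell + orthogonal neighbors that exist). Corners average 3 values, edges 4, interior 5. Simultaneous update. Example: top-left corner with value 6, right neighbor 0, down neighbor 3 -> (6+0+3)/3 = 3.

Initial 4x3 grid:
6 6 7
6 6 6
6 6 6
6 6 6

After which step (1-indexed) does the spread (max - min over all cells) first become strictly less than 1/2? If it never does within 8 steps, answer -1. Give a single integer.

Step 1: max=19/3, min=6, spread=1/3
  -> spread < 1/2 first at step 1
Step 2: max=113/18, min=6, spread=5/18
Step 3: max=1337/216, min=6, spread=41/216
Step 4: max=159737/25920, min=6, spread=4217/25920
Step 5: max=9540349/1555200, min=43279/7200, spread=38417/311040
Step 6: max=571072211/93312000, min=866597/144000, spread=1903471/18662400
Step 7: max=34193309089/5598720000, min=26035759/4320000, spread=18038617/223948800
Step 8: max=2048807382851/335923200000, min=2345726759/388800000, spread=883978523/13436928000

Answer: 1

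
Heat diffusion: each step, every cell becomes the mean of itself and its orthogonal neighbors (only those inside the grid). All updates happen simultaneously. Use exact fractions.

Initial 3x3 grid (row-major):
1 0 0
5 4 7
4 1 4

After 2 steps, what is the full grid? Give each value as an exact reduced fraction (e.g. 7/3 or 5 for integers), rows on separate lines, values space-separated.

After step 1:
  2 5/4 7/3
  7/2 17/5 15/4
  10/3 13/4 4
After step 2:
  9/4 539/240 22/9
  367/120 303/100 809/240
  121/36 839/240 11/3

Answer: 9/4 539/240 22/9
367/120 303/100 809/240
121/36 839/240 11/3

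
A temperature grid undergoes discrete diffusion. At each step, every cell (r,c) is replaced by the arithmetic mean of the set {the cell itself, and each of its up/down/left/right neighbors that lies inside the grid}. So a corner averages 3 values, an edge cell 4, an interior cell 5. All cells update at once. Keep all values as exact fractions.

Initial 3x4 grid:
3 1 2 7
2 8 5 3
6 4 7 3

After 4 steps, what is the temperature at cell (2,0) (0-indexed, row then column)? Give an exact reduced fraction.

Answer: 13021/2880

Derivation:
Step 1: cell (2,0) = 4
Step 2: cell (2,0) = 5
Step 3: cell (2,0) = 215/48
Step 4: cell (2,0) = 13021/2880
Full grid after step 4:
  33253/8640 55727/14400 59687/14400 188/45
  235043/57600 34669/8000 78239/18000 384467/86400
  13021/2880 32801/7200 101543/21600 59389/12960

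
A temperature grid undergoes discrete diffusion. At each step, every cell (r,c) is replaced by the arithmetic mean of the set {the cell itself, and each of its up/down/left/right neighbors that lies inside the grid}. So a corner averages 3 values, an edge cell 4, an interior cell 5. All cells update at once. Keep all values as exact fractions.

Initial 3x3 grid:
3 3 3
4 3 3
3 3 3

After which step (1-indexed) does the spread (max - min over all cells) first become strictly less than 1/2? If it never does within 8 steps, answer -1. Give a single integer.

Step 1: max=10/3, min=3, spread=1/3
  -> spread < 1/2 first at step 1
Step 2: max=787/240, min=3, spread=67/240
Step 3: max=6917/2160, min=607/200, spread=1807/10800
Step 4: max=2749963/864000, min=16561/5400, spread=33401/288000
Step 5: max=24557933/7776000, min=1663391/540000, spread=3025513/38880000
Step 6: max=9796126867/3110400000, min=89155949/28800000, spread=53531/995328
Step 7: max=585904925849/186624000000, min=24119116051/7776000000, spread=450953/11943936
Step 8: max=35101223560603/11197440000000, min=2900368610519/933120000000, spread=3799043/143327232

Answer: 1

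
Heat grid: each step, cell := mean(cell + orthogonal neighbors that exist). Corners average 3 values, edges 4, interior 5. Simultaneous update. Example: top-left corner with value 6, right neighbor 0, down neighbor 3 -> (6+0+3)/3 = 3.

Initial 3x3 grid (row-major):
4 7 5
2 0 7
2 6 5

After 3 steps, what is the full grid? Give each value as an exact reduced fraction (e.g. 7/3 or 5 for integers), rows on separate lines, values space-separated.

After step 1:
  13/3 4 19/3
  2 22/5 17/4
  10/3 13/4 6
After step 2:
  31/9 143/30 175/36
  211/60 179/50 1259/240
  103/36 1019/240 9/2
After step 3:
  2111/540 14987/3600 10709/2160
  6031/1800 4271/1000 65473/14400
  7649/2160 54673/14400 1679/360

Answer: 2111/540 14987/3600 10709/2160
6031/1800 4271/1000 65473/14400
7649/2160 54673/14400 1679/360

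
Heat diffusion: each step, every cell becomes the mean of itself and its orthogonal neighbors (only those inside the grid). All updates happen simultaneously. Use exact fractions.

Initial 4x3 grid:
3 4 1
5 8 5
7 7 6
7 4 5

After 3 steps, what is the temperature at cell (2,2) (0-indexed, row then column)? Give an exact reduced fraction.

Answer: 13229/2400

Derivation:
Step 1: cell (2,2) = 23/4
Step 2: cell (2,2) = 443/80
Step 3: cell (2,2) = 13229/2400
Full grid after step 3:
  3451/720 16531/3600 9623/2160
  12989/2400 7859/1500 36017/7200
  14279/2400 11567/2000 13229/2400
  541/90 28093/4800 673/120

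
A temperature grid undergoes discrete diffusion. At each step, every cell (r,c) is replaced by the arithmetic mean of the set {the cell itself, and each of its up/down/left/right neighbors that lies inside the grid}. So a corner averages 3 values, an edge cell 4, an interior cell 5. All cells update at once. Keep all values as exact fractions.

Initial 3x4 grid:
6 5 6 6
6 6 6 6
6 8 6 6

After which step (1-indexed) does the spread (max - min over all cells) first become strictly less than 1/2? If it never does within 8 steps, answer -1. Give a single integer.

Answer: 3

Derivation:
Step 1: max=20/3, min=17/3, spread=1
Step 2: max=97/15, min=209/36, spread=119/180
Step 3: max=1709/270, min=21251/3600, spread=4607/10800
  -> spread < 1/2 first at step 3
Step 4: max=674897/108000, min=214429/36000, spread=3161/10800
Step 5: max=6031157/972000, min=1940549/324000, spread=20951/97200
Step 6: max=179914559/29160000, min=14614007/2430000, spread=181859/1166400
Step 7: max=10758624481/1749600000, min=1758290651/291600000, spread=8355223/69984000
Step 8: max=643775498129/104976000000, min=6608960599/1093500000, spread=14904449/167961600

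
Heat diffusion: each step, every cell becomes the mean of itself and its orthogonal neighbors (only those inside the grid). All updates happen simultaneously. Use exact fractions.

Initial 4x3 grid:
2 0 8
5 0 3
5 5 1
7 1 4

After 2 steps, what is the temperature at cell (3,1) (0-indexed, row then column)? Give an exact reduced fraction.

Answer: 779/240

Derivation:
Step 1: cell (3,1) = 17/4
Step 2: cell (3,1) = 779/240
Full grid after step 2:
  47/18 111/40 55/18
  403/120 27/10 751/240
  457/120 18/5 213/80
  169/36 779/240 19/6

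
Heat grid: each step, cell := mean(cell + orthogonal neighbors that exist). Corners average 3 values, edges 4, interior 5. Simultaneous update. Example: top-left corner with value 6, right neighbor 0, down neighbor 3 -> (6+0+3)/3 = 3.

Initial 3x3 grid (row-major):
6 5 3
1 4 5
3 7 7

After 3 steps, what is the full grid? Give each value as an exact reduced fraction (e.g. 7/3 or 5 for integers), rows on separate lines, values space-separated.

After step 1:
  4 9/2 13/3
  7/2 22/5 19/4
  11/3 21/4 19/3
After step 2:
  4 517/120 163/36
  467/120 112/25 1189/240
  149/36 393/80 49/9
After step 3:
  61/15 31169/7200 9929/2160
  29719/7200 1691/375 69863/14400
  9319/2160 22771/4800 689/135

Answer: 61/15 31169/7200 9929/2160
29719/7200 1691/375 69863/14400
9319/2160 22771/4800 689/135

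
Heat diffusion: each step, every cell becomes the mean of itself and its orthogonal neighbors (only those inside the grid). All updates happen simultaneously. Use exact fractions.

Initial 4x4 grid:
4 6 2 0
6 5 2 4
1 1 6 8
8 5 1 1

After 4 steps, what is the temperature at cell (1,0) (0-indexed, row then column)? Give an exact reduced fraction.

Answer: 22277/5400

Derivation:
Step 1: cell (1,0) = 4
Step 2: cell (1,0) = 13/3
Step 3: cell (1,0) = 3793/900
Step 4: cell (1,0) = 22277/5400
Full grid after step 4:
  268109/64800 166699/43200 83447/24000 2204/675
  22277/5400 701351/180000 6691/1875 82577/24000
  109247/27000 174157/45000 133657/36000 779801/216000
  64243/16200 208099/54000 200909/54000 48067/12960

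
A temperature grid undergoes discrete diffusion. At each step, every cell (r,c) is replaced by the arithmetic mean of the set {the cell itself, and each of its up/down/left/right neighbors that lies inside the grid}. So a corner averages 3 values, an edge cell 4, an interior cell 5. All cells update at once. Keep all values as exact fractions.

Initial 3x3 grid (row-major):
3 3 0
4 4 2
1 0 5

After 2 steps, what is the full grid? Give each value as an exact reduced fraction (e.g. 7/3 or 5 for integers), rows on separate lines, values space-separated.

After step 1:
  10/3 5/2 5/3
  3 13/5 11/4
  5/3 5/2 7/3
After step 2:
  53/18 101/40 83/36
  53/20 267/100 187/80
  43/18 91/40 91/36

Answer: 53/18 101/40 83/36
53/20 267/100 187/80
43/18 91/40 91/36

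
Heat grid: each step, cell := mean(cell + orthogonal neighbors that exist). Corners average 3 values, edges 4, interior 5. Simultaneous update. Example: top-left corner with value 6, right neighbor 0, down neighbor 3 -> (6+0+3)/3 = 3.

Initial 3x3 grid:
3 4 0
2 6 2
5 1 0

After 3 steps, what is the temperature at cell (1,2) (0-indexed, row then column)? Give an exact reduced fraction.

Answer: 71/30

Derivation:
Step 1: cell (1,2) = 2
Step 2: cell (1,2) = 2
Step 3: cell (1,2) = 71/30
Full grid after step 3:
  451/144 2807/960 347/144
  1157/360 3227/1200 71/30
  317/108 481/180 77/36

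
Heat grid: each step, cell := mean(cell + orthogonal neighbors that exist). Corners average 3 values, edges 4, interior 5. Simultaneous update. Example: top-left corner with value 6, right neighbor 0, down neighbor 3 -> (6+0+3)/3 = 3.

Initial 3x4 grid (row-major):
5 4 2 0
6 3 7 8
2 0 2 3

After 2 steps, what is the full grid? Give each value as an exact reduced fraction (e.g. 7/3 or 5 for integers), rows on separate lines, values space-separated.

Answer: 25/6 63/16 869/240 133/36
47/12 353/100 383/100 497/120
101/36 137/48 809/240 71/18

Derivation:
After step 1:
  5 7/2 13/4 10/3
  4 4 22/5 9/2
  8/3 7/4 3 13/3
After step 2:
  25/6 63/16 869/240 133/36
  47/12 353/100 383/100 497/120
  101/36 137/48 809/240 71/18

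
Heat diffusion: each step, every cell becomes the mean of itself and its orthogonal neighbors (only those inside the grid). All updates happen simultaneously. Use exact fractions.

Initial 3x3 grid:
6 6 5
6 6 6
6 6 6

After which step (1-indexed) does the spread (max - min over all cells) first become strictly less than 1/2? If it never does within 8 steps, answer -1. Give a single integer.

Answer: 1

Derivation:
Step 1: max=6, min=17/3, spread=1/3
  -> spread < 1/2 first at step 1
Step 2: max=6, min=103/18, spread=5/18
Step 3: max=6, min=1255/216, spread=41/216
Step 4: max=2149/360, min=75629/12960, spread=347/2592
Step 5: max=21443/3600, min=4558663/777600, spread=2921/31104
Step 6: max=2566517/432000, min=274107461/46656000, spread=24611/373248
Step 7: max=57663259/9720000, min=16477437967/2799360000, spread=207329/4478976
Step 8: max=3071598401/518400000, min=989739647549/167961600000, spread=1746635/53747712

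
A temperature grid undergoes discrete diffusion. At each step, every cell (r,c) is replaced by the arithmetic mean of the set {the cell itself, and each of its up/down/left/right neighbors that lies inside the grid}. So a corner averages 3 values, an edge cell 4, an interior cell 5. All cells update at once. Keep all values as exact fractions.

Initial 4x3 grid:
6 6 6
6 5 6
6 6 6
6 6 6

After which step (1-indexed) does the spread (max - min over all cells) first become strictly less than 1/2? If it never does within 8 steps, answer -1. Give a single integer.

Answer: 1

Derivation:
Step 1: max=6, min=23/4, spread=1/4
  -> spread < 1/2 first at step 1
Step 2: max=6, min=577/100, spread=23/100
Step 3: max=2387/400, min=27989/4800, spread=131/960
Step 4: max=42809/7200, min=252649/43200, spread=841/8640
Step 5: max=8546627/1440000, min=101137949/17280000, spread=56863/691200
Step 6: max=76770457/12960000, min=911585659/155520000, spread=386393/6220800
Step 7: max=30683641187/5184000000, min=364854276869/62208000000, spread=26795339/497664000
Step 8: max=1839153850333/311040000000, min=21911064285871/3732480000000, spread=254051069/5971968000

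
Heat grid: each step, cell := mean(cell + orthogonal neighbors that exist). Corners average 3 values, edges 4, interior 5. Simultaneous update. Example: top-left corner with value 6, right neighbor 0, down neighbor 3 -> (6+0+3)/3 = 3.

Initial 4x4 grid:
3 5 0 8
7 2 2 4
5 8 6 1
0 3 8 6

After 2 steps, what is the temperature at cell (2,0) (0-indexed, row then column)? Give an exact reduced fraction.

Step 1: cell (2,0) = 5
Step 2: cell (2,0) = 1003/240
Full grid after step 2:
  47/12 321/80 261/80 23/6
  381/80 383/100 201/50 37/10
  1003/240 487/100 113/25 9/2
  149/36 539/120 41/8 5

Answer: 1003/240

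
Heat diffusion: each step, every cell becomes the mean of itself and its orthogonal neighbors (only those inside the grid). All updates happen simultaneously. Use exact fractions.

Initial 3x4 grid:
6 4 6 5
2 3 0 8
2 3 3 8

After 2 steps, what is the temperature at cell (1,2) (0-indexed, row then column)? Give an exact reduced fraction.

Answer: 189/50

Derivation:
Step 1: cell (1,2) = 4
Step 2: cell (1,2) = 189/50
Full grid after step 2:
  4 149/40 113/24 46/9
  719/240 343/100 189/50 263/48
  25/9 659/240 199/48 181/36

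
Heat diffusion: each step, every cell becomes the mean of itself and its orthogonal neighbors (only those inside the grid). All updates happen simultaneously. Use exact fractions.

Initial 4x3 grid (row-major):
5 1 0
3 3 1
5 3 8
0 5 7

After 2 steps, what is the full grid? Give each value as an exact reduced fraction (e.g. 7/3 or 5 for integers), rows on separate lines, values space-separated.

After step 1:
  3 9/4 2/3
  4 11/5 3
  11/4 24/5 19/4
  10/3 15/4 20/3
After step 2:
  37/12 487/240 71/36
  239/80 13/4 637/240
  893/240 73/20 1153/240
  59/18 371/80 91/18

Answer: 37/12 487/240 71/36
239/80 13/4 637/240
893/240 73/20 1153/240
59/18 371/80 91/18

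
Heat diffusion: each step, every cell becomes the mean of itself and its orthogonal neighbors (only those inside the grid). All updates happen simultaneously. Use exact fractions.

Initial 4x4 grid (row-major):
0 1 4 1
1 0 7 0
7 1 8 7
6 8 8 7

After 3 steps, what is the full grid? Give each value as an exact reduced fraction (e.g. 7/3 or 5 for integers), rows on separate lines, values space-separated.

Answer: 749/432 7523/3600 395/144 6523/2160
19021/7200 17959/6000 22021/6000 5783/1440
1979/480 9437/2000 31637/6000 39323/7200
1297/240 277/48 22999/3600 13907/2160

Derivation:
After step 1:
  2/3 5/4 13/4 5/3
  2 2 19/5 15/4
  15/4 24/5 31/5 11/2
  7 23/4 31/4 22/3
After step 2:
  47/36 43/24 299/120 26/9
  101/48 277/100 19/5 883/240
  351/80 9/2 561/100 1367/240
  11/2 253/40 811/120 247/36
After step 3:
  749/432 7523/3600 395/144 6523/2160
  19021/7200 17959/6000 22021/6000 5783/1440
  1979/480 9437/2000 31637/6000 39323/7200
  1297/240 277/48 22999/3600 13907/2160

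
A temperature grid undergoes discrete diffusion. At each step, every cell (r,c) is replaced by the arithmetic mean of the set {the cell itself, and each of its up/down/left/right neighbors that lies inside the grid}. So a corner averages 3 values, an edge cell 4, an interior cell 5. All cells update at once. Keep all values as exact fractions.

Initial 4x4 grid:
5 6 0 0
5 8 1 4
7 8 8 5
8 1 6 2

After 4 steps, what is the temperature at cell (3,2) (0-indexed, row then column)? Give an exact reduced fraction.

Step 1: cell (3,2) = 17/4
Step 2: cell (3,2) = 299/60
Step 3: cell (3,2) = 17911/3600
Step 4: cell (3,2) = 541141/108000
Full grid after step 4:
  337817/64800 247103/54000 197957/54000 200849/64800
  1206527/216000 182119/36000 747563/180000 776303/216000
  253147/43200 986561/180000 171733/36000 918167/216000
  380771/64800 119621/21600 541141/108000 297947/64800

Answer: 541141/108000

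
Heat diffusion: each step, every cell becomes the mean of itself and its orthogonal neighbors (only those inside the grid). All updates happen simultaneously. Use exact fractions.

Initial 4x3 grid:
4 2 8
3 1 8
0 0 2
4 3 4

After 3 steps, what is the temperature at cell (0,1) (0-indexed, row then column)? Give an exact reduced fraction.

Step 1: cell (0,1) = 15/4
Step 2: cell (0,1) = 311/80
Step 3: cell (0,1) = 1163/320
Full grid after step 3:
  1103/360 1163/320 779/180
  401/160 1267/400 1813/480
  3199/1440 3013/1200 1543/480
  2311/1080 7259/2880 511/180

Answer: 1163/320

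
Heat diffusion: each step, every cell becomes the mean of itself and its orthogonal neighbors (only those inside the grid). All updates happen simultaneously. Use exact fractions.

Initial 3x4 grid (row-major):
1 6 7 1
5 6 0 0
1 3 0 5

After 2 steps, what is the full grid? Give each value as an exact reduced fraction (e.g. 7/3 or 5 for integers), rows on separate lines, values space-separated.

After step 1:
  4 5 7/2 8/3
  13/4 4 13/5 3/2
  3 5/2 2 5/3
After step 2:
  49/12 33/8 413/120 23/9
  57/16 347/100 68/25 253/120
  35/12 23/8 263/120 31/18

Answer: 49/12 33/8 413/120 23/9
57/16 347/100 68/25 253/120
35/12 23/8 263/120 31/18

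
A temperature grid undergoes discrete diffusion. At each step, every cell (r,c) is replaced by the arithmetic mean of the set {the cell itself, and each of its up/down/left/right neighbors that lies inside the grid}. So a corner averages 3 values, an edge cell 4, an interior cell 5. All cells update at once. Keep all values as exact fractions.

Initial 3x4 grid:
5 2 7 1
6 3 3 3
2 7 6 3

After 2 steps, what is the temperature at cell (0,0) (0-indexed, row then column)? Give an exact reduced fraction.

Step 1: cell (0,0) = 13/3
Step 2: cell (0,0) = 151/36
Full grid after step 2:
  151/36 481/120 467/120 113/36
  263/60 427/100 191/50 437/120
  9/2 369/80 353/80 15/4

Answer: 151/36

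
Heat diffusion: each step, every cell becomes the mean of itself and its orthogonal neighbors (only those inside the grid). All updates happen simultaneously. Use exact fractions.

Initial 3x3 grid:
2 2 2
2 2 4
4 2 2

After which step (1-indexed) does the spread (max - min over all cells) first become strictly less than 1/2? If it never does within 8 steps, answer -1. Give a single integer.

Answer: 2

Derivation:
Step 1: max=8/3, min=2, spread=2/3
Step 2: max=307/120, min=13/6, spread=47/120
  -> spread < 1/2 first at step 2
Step 3: max=1381/540, min=91/40, spread=61/216
Step 4: max=81437/32400, min=50033/21600, spread=511/2592
Step 5: max=4847089/1944000, min=3051851/1296000, spread=4309/31104
Step 6: max=288263633/116640000, min=61538099/25920000, spread=36295/373248
Step 7: max=17205843901/6998400000, min=11152049059/4665600000, spread=305773/4478976
Step 8: max=1027905511397/419904000000, min=671853929473/279936000000, spread=2575951/53747712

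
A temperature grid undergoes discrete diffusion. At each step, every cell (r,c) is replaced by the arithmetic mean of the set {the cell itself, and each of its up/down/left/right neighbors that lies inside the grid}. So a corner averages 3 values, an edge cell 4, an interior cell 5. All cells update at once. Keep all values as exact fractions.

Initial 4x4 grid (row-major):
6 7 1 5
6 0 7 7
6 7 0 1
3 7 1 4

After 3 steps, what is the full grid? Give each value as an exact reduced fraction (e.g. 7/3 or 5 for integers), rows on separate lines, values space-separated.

Answer: 5497/1080 16087/3600 16303/3600 905/216
4303/900 14047/3000 11659/3000 913/225
4477/900 12529/3000 3711/1000 163/50
1019/216 15313/3600 1329/400 1097/360

Derivation:
After step 1:
  19/3 7/2 5 13/3
  9/2 27/5 3 5
  11/2 4 16/5 3
  16/3 9/2 3 2
After step 2:
  43/9 607/120 95/24 43/9
  163/30 102/25 108/25 23/6
  29/6 113/25 81/25 33/10
  46/9 101/24 127/40 8/3
After step 3:
  5497/1080 16087/3600 16303/3600 905/216
  4303/900 14047/3000 11659/3000 913/225
  4477/900 12529/3000 3711/1000 163/50
  1019/216 15313/3600 1329/400 1097/360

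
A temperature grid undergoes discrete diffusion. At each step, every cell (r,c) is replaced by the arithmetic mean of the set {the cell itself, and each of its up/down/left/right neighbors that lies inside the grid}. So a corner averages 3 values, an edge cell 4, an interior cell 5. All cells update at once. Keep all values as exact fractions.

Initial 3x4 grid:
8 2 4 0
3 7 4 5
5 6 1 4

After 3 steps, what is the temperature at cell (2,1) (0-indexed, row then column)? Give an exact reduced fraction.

Answer: 16493/3600

Derivation:
Step 1: cell (2,1) = 19/4
Step 2: cell (2,1) = 527/120
Step 3: cell (2,1) = 16493/3600
Full grid after step 3:
  5047/1080 32111/7200 2879/800 101/30
  23789/4800 2179/500 11809/3000 48337/14400
  10249/2160 16493/3600 6959/1800 7847/2160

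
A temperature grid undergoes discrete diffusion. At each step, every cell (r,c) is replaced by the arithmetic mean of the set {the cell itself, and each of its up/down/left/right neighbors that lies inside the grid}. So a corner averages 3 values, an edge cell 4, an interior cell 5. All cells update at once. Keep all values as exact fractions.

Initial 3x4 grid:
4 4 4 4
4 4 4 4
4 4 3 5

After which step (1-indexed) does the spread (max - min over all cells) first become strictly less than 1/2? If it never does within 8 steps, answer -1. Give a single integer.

Answer: 2

Derivation:
Step 1: max=17/4, min=15/4, spread=1/2
Step 2: max=49/12, min=311/80, spread=47/240
  -> spread < 1/2 first at step 2
Step 3: max=19427/4800, min=9391/2400, spread=43/320
Step 4: max=173857/43200, min=85111/21600, spread=727/8640
Step 5: max=69236507/17280000, min=8535469/2160000, spread=63517/1152000
Step 6: max=622536037/155520000, min=76887289/19440000, spread=297509/6220800
Step 7: max=37283884583/9331200000, min=2310339913/583200000, spread=12737839/373248000
Step 8: max=2235618981397/559872000000, min=69349115821/17496000000, spread=131578201/4478976000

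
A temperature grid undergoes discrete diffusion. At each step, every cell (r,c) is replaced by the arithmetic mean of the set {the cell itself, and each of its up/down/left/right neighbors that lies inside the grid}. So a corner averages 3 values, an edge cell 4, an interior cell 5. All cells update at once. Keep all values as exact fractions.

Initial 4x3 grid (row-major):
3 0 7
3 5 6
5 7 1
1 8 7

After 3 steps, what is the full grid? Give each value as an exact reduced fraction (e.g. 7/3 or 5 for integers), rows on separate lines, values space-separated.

After step 1:
  2 15/4 13/3
  4 21/5 19/4
  4 26/5 21/4
  14/3 23/4 16/3
After step 2:
  13/4 857/240 77/18
  71/20 219/50 139/30
  67/15 122/25 77/15
  173/36 419/80 49/9
After step 3:
  2489/720 55723/14400 8987/2160
  2347/600 25217/6000 8291/1800
  3983/900 9639/2000 9041/1800
  10447/2160 8147/1600 11387/2160

Answer: 2489/720 55723/14400 8987/2160
2347/600 25217/6000 8291/1800
3983/900 9639/2000 9041/1800
10447/2160 8147/1600 11387/2160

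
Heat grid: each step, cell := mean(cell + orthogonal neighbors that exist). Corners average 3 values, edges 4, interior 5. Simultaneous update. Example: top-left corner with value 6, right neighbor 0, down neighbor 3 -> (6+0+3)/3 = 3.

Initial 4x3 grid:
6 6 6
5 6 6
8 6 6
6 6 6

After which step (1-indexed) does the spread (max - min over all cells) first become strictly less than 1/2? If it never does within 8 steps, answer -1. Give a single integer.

Step 1: max=20/3, min=17/3, spread=1
Step 2: max=767/120, min=88/15, spread=21/40
Step 3: max=6827/1080, min=1069/180, spread=413/1080
  -> spread < 1/2 first at step 3
Step 4: max=201761/32400, min=322141/54000, spread=21191/81000
Step 5: max=6036167/972000, min=215431/36000, spread=21953/97200
Step 6: max=90030517/14580000, min=58407203/9720000, spread=193577/1166400
Step 7: max=1347272507/218700000, min=3510062777/583200000, spread=9919669/69984000
Step 8: max=322472264377/52488000000, min=70365687431/11664000000, spread=18645347/167961600

Answer: 3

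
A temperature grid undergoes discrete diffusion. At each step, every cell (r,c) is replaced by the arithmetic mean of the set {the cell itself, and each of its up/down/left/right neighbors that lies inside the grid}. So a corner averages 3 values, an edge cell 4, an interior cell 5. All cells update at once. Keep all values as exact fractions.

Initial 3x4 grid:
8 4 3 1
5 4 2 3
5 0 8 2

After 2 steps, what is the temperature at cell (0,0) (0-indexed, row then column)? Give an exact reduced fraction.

Step 1: cell (0,0) = 17/3
Step 2: cell (0,0) = 191/36
Full grid after step 2:
  191/36 191/48 163/48 41/18
  35/8 43/10 29/10 19/6
  157/36 163/48 187/48 28/9

Answer: 191/36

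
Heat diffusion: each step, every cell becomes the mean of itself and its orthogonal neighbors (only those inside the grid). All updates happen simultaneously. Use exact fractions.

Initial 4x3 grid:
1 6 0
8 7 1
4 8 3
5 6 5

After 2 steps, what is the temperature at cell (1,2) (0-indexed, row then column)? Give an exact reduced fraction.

Answer: 23/6

Derivation:
Step 1: cell (1,2) = 11/4
Step 2: cell (1,2) = 23/6
Full grid after step 2:
  9/2 101/24 103/36
  89/16 457/100 23/6
  437/80 281/50 259/60
  23/4 319/60 179/36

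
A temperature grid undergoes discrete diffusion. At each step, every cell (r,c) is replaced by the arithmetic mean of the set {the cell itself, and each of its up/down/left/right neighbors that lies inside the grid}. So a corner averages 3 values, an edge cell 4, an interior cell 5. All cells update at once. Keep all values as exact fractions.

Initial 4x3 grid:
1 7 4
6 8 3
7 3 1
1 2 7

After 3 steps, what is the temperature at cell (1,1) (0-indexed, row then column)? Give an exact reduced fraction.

Answer: 27863/6000

Derivation:
Step 1: cell (1,1) = 27/5
Step 2: cell (1,1) = 241/50
Step 3: cell (1,1) = 27863/6000
Full grid after step 3:
  10759/2160 4357/900 4997/1080
  34471/7200 27863/6000 15773/3600
  30611/7200 12329/3000 3517/900
  2063/540 52637/14400 7667/2160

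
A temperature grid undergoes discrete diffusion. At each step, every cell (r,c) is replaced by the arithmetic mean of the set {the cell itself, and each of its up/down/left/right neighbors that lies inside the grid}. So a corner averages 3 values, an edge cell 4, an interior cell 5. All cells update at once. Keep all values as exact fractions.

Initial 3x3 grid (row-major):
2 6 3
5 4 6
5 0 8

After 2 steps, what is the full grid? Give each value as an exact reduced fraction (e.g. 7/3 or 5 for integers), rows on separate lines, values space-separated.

After step 1:
  13/3 15/4 5
  4 21/5 21/4
  10/3 17/4 14/3
After step 2:
  145/36 1037/240 14/3
  119/30 429/100 1147/240
  139/36 329/80 85/18

Answer: 145/36 1037/240 14/3
119/30 429/100 1147/240
139/36 329/80 85/18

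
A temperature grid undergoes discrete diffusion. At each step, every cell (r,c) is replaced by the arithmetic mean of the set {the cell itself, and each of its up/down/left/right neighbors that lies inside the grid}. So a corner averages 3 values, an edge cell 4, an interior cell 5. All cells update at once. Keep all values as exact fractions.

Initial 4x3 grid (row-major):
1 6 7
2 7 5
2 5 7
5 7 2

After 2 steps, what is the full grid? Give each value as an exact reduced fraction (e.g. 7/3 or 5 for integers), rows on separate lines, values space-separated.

Answer: 15/4 77/16 71/12
29/8 507/100 89/16
503/120 118/25 1331/240
155/36 407/80 89/18

Derivation:
After step 1:
  3 21/4 6
  3 5 13/2
  7/2 28/5 19/4
  14/3 19/4 16/3
After step 2:
  15/4 77/16 71/12
  29/8 507/100 89/16
  503/120 118/25 1331/240
  155/36 407/80 89/18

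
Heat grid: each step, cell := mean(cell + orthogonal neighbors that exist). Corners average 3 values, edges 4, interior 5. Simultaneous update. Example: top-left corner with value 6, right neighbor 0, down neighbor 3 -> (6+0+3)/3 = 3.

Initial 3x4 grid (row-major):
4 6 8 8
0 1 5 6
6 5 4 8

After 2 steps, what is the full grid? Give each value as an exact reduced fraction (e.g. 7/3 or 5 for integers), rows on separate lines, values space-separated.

Answer: 65/18 547/120 709/120 125/18
263/80 197/50 136/25 1493/240
125/36 497/120 203/40 73/12

Derivation:
After step 1:
  10/3 19/4 27/4 22/3
  11/4 17/5 24/5 27/4
  11/3 4 11/2 6
After step 2:
  65/18 547/120 709/120 125/18
  263/80 197/50 136/25 1493/240
  125/36 497/120 203/40 73/12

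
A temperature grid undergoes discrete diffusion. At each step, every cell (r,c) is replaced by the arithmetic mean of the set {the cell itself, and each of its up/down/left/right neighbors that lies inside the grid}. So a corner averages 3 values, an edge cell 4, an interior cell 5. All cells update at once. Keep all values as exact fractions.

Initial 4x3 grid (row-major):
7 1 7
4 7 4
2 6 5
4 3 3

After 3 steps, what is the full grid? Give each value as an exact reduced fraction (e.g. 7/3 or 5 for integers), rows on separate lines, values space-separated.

Answer: 1639/360 2333/480 3413/720
1103/240 1827/400 777/160
247/60 5267/1200 6353/1440
349/90 2851/720 9001/2160

Derivation:
After step 1:
  4 11/2 4
  5 22/5 23/4
  4 23/5 9/2
  3 4 11/3
After step 2:
  29/6 179/40 61/12
  87/20 101/20 373/80
  83/20 43/10 1111/240
  11/3 229/60 73/18
After step 3:
  1639/360 2333/480 3413/720
  1103/240 1827/400 777/160
  247/60 5267/1200 6353/1440
  349/90 2851/720 9001/2160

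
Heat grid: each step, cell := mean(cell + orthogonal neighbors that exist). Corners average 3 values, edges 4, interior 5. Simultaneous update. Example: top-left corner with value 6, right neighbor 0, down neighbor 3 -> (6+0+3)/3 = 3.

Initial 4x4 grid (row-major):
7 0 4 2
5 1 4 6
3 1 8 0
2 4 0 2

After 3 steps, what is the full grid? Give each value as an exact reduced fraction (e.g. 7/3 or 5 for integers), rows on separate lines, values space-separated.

Answer: 2359/720 4067/1200 3779/1200 1271/360
8179/2400 6049/2000 3493/1000 473/150
2313/800 79/25 16603/6000 1441/450
29/10 6049/2400 20491/7200 5341/2160

Derivation:
After step 1:
  4 3 5/2 4
  4 11/5 23/5 3
  11/4 17/5 13/5 4
  3 7/4 7/2 2/3
After step 2:
  11/3 117/40 141/40 19/6
  259/80 86/25 149/50 39/10
  263/80 127/50 181/50 77/30
  5/2 233/80 511/240 49/18
After step 3:
  2359/720 4067/1200 3779/1200 1271/360
  8179/2400 6049/2000 3493/1000 473/150
  2313/800 79/25 16603/6000 1441/450
  29/10 6049/2400 20491/7200 5341/2160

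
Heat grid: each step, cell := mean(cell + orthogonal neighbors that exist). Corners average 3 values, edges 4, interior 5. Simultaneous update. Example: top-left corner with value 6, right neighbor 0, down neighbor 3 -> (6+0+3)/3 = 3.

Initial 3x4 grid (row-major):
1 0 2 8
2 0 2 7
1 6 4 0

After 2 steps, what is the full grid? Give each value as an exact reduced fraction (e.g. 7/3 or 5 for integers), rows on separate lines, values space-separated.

Answer: 11/12 27/16 149/48 155/36
7/4 19/10 61/20 199/48
9/4 43/16 149/48 131/36

Derivation:
After step 1:
  1 3/4 3 17/3
  1 2 3 17/4
  3 11/4 3 11/3
After step 2:
  11/12 27/16 149/48 155/36
  7/4 19/10 61/20 199/48
  9/4 43/16 149/48 131/36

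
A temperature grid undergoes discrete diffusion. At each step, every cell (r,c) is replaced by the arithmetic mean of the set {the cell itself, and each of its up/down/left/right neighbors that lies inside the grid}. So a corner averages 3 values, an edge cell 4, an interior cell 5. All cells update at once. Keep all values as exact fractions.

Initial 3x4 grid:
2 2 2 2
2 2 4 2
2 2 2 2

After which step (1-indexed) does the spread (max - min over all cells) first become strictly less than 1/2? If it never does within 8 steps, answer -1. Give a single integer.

Answer: 2

Derivation:
Step 1: max=5/2, min=2, spread=1/2
Step 2: max=123/50, min=2, spread=23/50
  -> spread < 1/2 first at step 2
Step 3: max=5611/2400, min=413/200, spread=131/480
Step 4: max=49751/21600, min=7591/3600, spread=841/4320
Step 5: max=19822051/8640000, min=1533373/720000, spread=56863/345600
Step 6: max=177054341/77760000, min=13949543/6480000, spread=386393/3110400
Step 7: max=70601723131/31104000000, min=5604358813/2592000000, spread=26795339/248832000
Step 8: max=4216295714129/1866240000000, min=338126149667/155520000000, spread=254051069/2985984000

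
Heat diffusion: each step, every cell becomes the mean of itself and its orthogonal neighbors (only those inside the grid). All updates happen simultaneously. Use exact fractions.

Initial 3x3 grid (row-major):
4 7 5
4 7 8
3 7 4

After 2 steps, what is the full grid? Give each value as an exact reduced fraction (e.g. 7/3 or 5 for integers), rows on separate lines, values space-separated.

After step 1:
  5 23/4 20/3
  9/2 33/5 6
  14/3 21/4 19/3
After step 2:
  61/12 1441/240 221/36
  623/120 281/50 32/5
  173/36 457/80 211/36

Answer: 61/12 1441/240 221/36
623/120 281/50 32/5
173/36 457/80 211/36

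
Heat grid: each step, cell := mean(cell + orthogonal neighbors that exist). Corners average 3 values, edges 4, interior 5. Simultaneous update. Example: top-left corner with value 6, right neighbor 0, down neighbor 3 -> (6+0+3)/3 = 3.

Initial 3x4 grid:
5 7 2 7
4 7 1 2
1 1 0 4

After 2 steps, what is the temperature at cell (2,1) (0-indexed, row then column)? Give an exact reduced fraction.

Step 1: cell (2,1) = 9/4
Step 2: cell (2,1) = 39/16
Full grid after step 2:
  89/18 113/24 467/120 137/36
  187/48 363/100 313/100 347/120
  17/6 39/16 163/80 7/3

Answer: 39/16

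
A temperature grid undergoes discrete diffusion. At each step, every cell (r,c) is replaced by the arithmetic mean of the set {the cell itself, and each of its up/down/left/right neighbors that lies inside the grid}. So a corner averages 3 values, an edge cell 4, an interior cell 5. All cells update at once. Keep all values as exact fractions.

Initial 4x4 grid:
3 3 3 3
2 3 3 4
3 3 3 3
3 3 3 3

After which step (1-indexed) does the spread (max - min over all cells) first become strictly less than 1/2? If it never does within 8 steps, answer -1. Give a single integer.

Step 1: max=10/3, min=8/3, spread=2/3
Step 2: max=391/120, min=329/120, spread=31/60
Step 3: max=3451/1080, min=3029/1080, spread=211/540
  -> spread < 1/2 first at step 3
Step 4: max=339871/108000, min=308129/108000, spread=15871/54000
Step 5: max=3031891/972000, min=2800109/972000, spread=115891/486000
Step 6: max=300832711/97200000, min=282367289/97200000, spread=9232711/48600000
Step 7: max=2691559531/874800000, min=2557240469/874800000, spread=67159531/437400000
Step 8: max=268060197151/87480000000, min=256819802849/87480000000, spread=5620197151/43740000000

Answer: 3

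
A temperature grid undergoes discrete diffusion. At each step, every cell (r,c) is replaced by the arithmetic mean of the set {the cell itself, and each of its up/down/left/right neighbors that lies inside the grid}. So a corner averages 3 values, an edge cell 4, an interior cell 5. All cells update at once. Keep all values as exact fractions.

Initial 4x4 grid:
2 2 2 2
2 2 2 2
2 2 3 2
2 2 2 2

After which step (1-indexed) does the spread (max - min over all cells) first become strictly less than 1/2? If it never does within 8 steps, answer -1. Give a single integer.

Step 1: max=9/4, min=2, spread=1/4
  -> spread < 1/2 first at step 1
Step 2: max=111/50, min=2, spread=11/50
Step 3: max=5167/2400, min=2, spread=367/2400
Step 4: max=23171/10800, min=1213/600, spread=1337/10800
Step 5: max=689669/324000, min=36469/18000, spread=33227/324000
Step 6: max=20654327/9720000, min=220049/108000, spread=849917/9720000
Step 7: max=616914347/291600000, min=3308533/1620000, spread=21378407/291600000
Step 8: max=18462462371/8748000000, min=995688343/486000000, spread=540072197/8748000000

Answer: 1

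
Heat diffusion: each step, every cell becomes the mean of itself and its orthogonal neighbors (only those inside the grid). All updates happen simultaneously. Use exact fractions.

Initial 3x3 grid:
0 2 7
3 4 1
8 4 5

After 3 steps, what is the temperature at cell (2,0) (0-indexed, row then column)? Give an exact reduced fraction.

Answer: 181/45

Derivation:
Step 1: cell (2,0) = 5
Step 2: cell (2,0) = 14/3
Step 3: cell (2,0) = 181/45
Full grid after step 3:
  403/135 5249/1600 3529/1080
  52991/14400 10471/3000 54641/14400
  181/45 60841/14400 4249/1080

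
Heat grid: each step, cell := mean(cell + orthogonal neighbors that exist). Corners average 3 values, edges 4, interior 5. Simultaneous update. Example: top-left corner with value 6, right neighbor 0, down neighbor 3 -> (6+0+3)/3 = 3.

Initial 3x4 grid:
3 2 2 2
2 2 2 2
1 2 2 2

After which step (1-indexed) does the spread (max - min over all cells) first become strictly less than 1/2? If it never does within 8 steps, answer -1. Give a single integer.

Step 1: max=7/3, min=5/3, spread=2/3
Step 2: max=79/36, min=65/36, spread=7/18
  -> spread < 1/2 first at step 2
Step 3: max=913/432, min=815/432, spread=49/216
Step 4: max=5369/2592, min=4999/2592, spread=185/1296
Step 5: max=31819/15552, min=30389/15552, spread=715/7776
Step 6: max=63179/31104, min=61237/31104, spread=971/15552
Step 7: max=94327/46656, min=92297/46656, spread=1015/23328
Step 8: max=4513201/2239488, min=4444751/2239488, spread=34225/1119744

Answer: 2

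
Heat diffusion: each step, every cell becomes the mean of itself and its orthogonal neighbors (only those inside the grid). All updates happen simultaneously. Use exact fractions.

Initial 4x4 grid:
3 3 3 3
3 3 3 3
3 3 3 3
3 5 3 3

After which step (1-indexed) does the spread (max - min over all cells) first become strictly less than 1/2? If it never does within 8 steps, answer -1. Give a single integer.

Step 1: max=11/3, min=3, spread=2/3
Step 2: max=211/60, min=3, spread=31/60
Step 3: max=1831/540, min=3, spread=211/540
  -> spread < 1/2 first at step 3
Step 4: max=178843/54000, min=3, spread=16843/54000
Step 5: max=1596643/486000, min=13579/4500, spread=130111/486000
Step 6: max=47382367/14580000, min=817159/270000, spread=3255781/14580000
Step 7: max=1412553691/437400000, min=821107/270000, spread=82360351/437400000
Step 8: max=42117316891/13122000000, min=148306441/48600000, spread=2074577821/13122000000

Answer: 3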